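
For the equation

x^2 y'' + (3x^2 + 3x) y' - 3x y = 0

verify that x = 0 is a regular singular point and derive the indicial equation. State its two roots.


Divide by x^2 to reach normal form y'' + P_1(x) y' + P_2(x) y = 0 with P_1(x) = 3 + 3/x and P_2(x) = -3/x.
x = 0 is a singular point because the y'-coefficient 3 + 3/x has a pole at x = 0 and the y-coefficient -3/x has a pole at x = 0.
It is a regular singular point because x P_1(x) = p(x) = 3x + 3 and x^2 P_2(x) = q(x) = -3x are polynomials, hence analytic at x = 0.
p(0) = 3,  q(0) = 0.
Indicial equation: r(r-1) + p(0) r + q(0) = 0, i.e. r^2 + (p(0) - 1) r + q(0) = 0, i.e. r^2 + 2 r = 0.
Discriminant: (2)^2 - 4(0) = 4, so r = (-2 ± 2)/2.
Solving: r_1 = 0, r_2 = -2.

indicial: r^2 + 2 r = 0; roots r_1 = 0, r_2 = -2


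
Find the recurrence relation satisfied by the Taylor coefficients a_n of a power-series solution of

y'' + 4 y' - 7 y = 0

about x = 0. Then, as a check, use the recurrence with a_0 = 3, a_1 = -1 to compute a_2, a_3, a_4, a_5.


Substitute y = sum_n a_n x^n.
y''(x) has coefficient (n+2)(n+1) a_{n+2} at x^n;
4 y'(x) has coefficient 4 (n+1) a_{n+1} at x^n;
-7 y(x) has coefficient -7 a_n at x^n.
Matching x^n: (n+2)(n+1) a_{n+2} + 4 (n+1) a_{n+1} - 7 a_n = 0.
Thus a_{n+2} = [-4 (n+1) a_{n+1} + 7 a_n] / ((n+1)(n+2)).

Check with a_0 = 3, a_1 = -1 (apply the recurrence for n = 0, 1, 2, 3): a_0 = 3, a_1 = -1, a_2 = 25/2, a_3 = -107/6, a_4 = 201/8, a_5 = -3161/120.

a_(n+2) = [-4 (n+1) a_(n+1) + 7 a_n] / ((n+1)(n+2)); check: a_0 = 3, a_1 = -1, a_2 = 25/2, a_3 = -107/6, a_4 = 201/8, a_5 = -3161/120


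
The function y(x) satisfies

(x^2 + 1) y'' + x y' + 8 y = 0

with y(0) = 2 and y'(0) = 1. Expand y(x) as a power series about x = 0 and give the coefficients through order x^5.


Ansatz: y(x) = sum_{n>=0} a_n x^n, so y'(x) = sum_{n>=1} n a_n x^(n-1) and y''(x) = sum_{n>=2} n(n-1) a_n x^(n-2).
Substitute into P(x) y'' + Q(x) y' + R(x) y = 0 with P(x) = x^2 + 1, Q(x) = x, R(x) = 8, and match powers of x.
Initial conditions: a_0 = 2, a_1 = 1.
Setting the coefficient of each power of x to zero and solving order by order (substituting the coefficients already found):
  x^0: 2 a_2 + 8 a_0 = 0  ->  2 a_2 = -8 a_0 = -16  ->  a_2 = -8
  x^1: 6 a_3 + 9 a_1 = 0  ->  6 a_3 = -9 a_1 = -9  ->  a_3 = -3/2
  x^2: 12 a_4 + 12 a_2 = 0  ->  12 a_4 = -12 a_2 = 96  ->  a_4 = 8
  x^3: 20 a_5 + 17 a_3 = 0  ->  20 a_5 = -17 a_3 = 51/2  ->  a_5 = 51/40
Truncated series: y(x) = 2 + x - 8 x^2 - (3/2) x^3 + 8 x^4 + (51/40) x^5 + O(x^6).

a_0 = 2; a_1 = 1; a_2 = -8; a_3 = -3/2; a_4 = 8; a_5 = 51/40


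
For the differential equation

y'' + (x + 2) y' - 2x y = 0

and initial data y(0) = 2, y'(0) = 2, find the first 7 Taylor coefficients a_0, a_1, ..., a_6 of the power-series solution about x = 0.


Ansatz: y(x) = sum_{n>=0} a_n x^n, so y'(x) = sum_{n>=1} n a_n x^(n-1) and y''(x) = sum_{n>=2} n(n-1) a_n x^(n-2).
Substitute into P(x) y'' + Q(x) y' + R(x) y = 0 with P(x) = 1, Q(x) = x + 2, R(x) = -2x, and match powers of x.
Initial conditions: a_0 = 2, a_1 = 2.
Setting the coefficient of each power of x to zero and solving order by order (substituting the coefficients already found):
  x^0: 2 a_2 + 2 a_1 = 0  ->  2 a_2 = -2 a_1 = -4  ->  a_2 = -2
  x^1: 6 a_3 + 4 a_2 + a_1 - 2 a_0 = 0  ->  6 a_3 = -4 a_2 - a_1 + 2 a_0 = 10  ->  a_3 = 5/3
  x^2: 12 a_4 + 6 a_3 + 2 a_2 - 2 a_1 = 0  ->  12 a_4 = -6 a_3 - 2 a_2 + 2 a_1 = -2  ->  a_4 = -1/6
  x^3: 20 a_5 + 8 a_4 + 3 a_3 - 2 a_2 = 0  ->  20 a_5 = -8 a_4 - 3 a_3 + 2 a_2 = -23/3  ->  a_5 = -23/60
  x^4: 30 a_6 + 10 a_5 + 4 a_4 - 2 a_3 = 0  ->  30 a_6 = -10 a_5 - 4 a_4 + 2 a_3 = 47/6  ->  a_6 = 47/180
Truncated series: y(x) = 2 + 2 x - 2 x^2 + (5/3) x^3 - (1/6) x^4 - (23/60) x^5 + (47/180) x^6 + O(x^7).

a_0 = 2; a_1 = 2; a_2 = -2; a_3 = 5/3; a_4 = -1/6; a_5 = -23/60; a_6 = 47/180


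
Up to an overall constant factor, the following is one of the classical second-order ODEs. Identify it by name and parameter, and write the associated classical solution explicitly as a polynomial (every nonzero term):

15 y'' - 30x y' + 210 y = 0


All three coefficients share the factor 15; dividing through by 15 gives  y'' - 2x y' + 14 y = 0.
This matches the Hermite equation y'' - 2x y' + 2n y = 0 with 2n = 14, so n = 7; the polynomial solution is H_7(x).
With y = sum_k a_k x^k, matching x^k gives (k+2)(k+1) a_{k+2} = 2(k - n) a_k = 2(k - 7) a_k. The right side vanishes at k = 7, so the series with the parity of 7 terminates at degree 7.
Standard normalization: leading coefficient of H_n is 2^n, so a_7 = 2^7 = 128. Work downward with a_k = (k+1)(k+2) a_{k+2} / (2(k - n)):
  a_5 = (6)(7)(128) / (2(5 - 7)) = 5376/(-4) = -1344
  a_3 = (4)(5)(-1344) / (2(3 - 7)) = -26880/(-8) = 3360
  a_1 = (2)(3)(3360) / (2(1 - 7)) = 20160/(-12) = -1680
Hence H_7(x) = 128 x^7 - 1344 x^5 + 3360 x^3 - 1680 x.

H_7(x); series = 128 x^7 - 1344 x^5 + 3360 x^3 - 1680 x


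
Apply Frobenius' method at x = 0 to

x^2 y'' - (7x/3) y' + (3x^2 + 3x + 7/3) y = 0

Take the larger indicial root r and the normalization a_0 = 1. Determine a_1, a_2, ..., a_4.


Write in Frobenius form y'' + (p(x)/x) y' + (q(x)/x^2) y = 0:
  p(x) = -7/3,  q(x) = 3x^2 + 3x + 7/3.
Indicial equation: r(r-1) + (-7/3) r + (7/3) = 0 -> roots r_1 = 7/3, r_2 = 1.
Take r = r_1 = 7/3. Let y(x) = x^r sum_{n>=0} a_n x^n with a_0 = 1.
Substitute y = x^r sum a_n x^n and match x^{r+n}. The recurrence is
  D(n) a_n + 3 a_{n-1} + 3 a_{n-2} = 0,  where D(n) = (r+n)(r+n-1) + (-7/3)(r+n) + (7/3).
  a_n = [-3 a_{n-1} - 3 a_{n-2}] / D(n).
Since the indicial polynomial factors as (r - r_1)(r - r_2), D(n) = (r_1 + n - r_1)(r_1 + n - r_2) = n(n + 4/3).
Evaluating step by step (a_0 = 1):
  n = 1: D(1) = 1(1 + 4/3) = 7/3; numerator = -3(1) = -3; a_1 = (-3)/(7/3) = -9/7
  n = 2: D(2) = 2(2 + 4/3) = 20/3; numerator = -3(-9/7) - 3(1) = 6/7; a_2 = (6/7)/(20/3) = 9/70
  n = 3: D(3) = 3(3 + 4/3) = 13; numerator = -3(9/70) - 3(-9/7) = 243/70; a_3 = (243/70)/(13) = 243/910
  n = 4: D(4) = 4(4 + 4/3) = 64/3; numerator = -3(243/910) - 3(9/70) = -108/91; a_4 = (-108/91)/(64/3) = -81/1456

r = 7/3; a_0 = 1; a_1 = -9/7; a_2 = 9/70; a_3 = 243/910; a_4 = -81/1456


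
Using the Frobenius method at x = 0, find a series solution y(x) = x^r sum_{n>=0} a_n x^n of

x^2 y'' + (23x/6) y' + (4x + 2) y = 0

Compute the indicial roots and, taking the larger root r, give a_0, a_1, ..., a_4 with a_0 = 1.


Write in Frobenius form y'' + (p(x)/x) y' + (q(x)/x^2) y = 0:
  p(x) = 23/6,  q(x) = 4x + 2.
Indicial equation: r(r-1) + (23/6) r + (2) = 0 -> roots r_1 = -4/3, r_2 = -3/2.
Take r = r_1 = -4/3. Let y(x) = x^r sum_{n>=0} a_n x^n with a_0 = 1.
Substitute y = x^r sum a_n x^n and match x^{r+n}. The recurrence is
  D(n) a_n + 4 a_{n-1} = 0,  where D(n) = (r+n)(r+n-1) + (23/6)(r+n) + (2).
  a_n = -4 / D(n) * a_{n-1}.
Since the indicial polynomial factors as (r - r_1)(r - r_2), D(n) = (r_1 + n - r_1)(r_1 + n - r_2) = n(n + 1/6).
Evaluating step by step (a_0 = 1):
  n = 1: D(1) = 1(1 + 1/6) = 7/6; numerator = -4(1) = -4; a_1 = (-4)/(7/6) = -24/7
  n = 2: D(2) = 2(2 + 1/6) = 13/3; numerator = -4(-24/7) = 96/7; a_2 = (96/7)/(13/3) = 288/91
  n = 3: D(3) = 3(3 + 1/6) = 19/2; numerator = -4(288/91) = -1152/91; a_3 = (-1152/91)/(19/2) = -2304/1729
  n = 4: D(4) = 4(4 + 1/6) = 50/3; numerator = -4(-2304/1729) = 9216/1729; a_4 = (9216/1729)/(50/3) = 13824/43225

r = -4/3; a_0 = 1; a_1 = -24/7; a_2 = 288/91; a_3 = -2304/1729; a_4 = 13824/43225


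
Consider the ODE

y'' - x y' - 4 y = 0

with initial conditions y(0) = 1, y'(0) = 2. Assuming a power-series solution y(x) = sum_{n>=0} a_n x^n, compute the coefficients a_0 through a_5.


Ansatz: y(x) = sum_{n>=0} a_n x^n, so y'(x) = sum_{n>=1} n a_n x^(n-1) and y''(x) = sum_{n>=2} n(n-1) a_n x^(n-2).
Substitute into P(x) y'' + Q(x) y' + R(x) y = 0 with P(x) = 1, Q(x) = -x, R(x) = -4, and match powers of x.
Initial conditions: a_0 = 1, a_1 = 2.
Setting the coefficient of each power of x to zero and solving order by order (substituting the coefficients already found):
  x^0: 2 a_2 - 4 a_0 = 0  ->  2 a_2 = 4 a_0 = 4  ->  a_2 = 2
  x^1: 6 a_3 - 5 a_1 = 0  ->  6 a_3 = 5 a_1 = 10  ->  a_3 = 5/3
  x^2: 12 a_4 - 6 a_2 = 0  ->  12 a_4 = 6 a_2 = 12  ->  a_4 = 1
  x^3: 20 a_5 - 7 a_3 = 0  ->  20 a_5 = 7 a_3 = 35/3  ->  a_5 = 7/12
Truncated series: y(x) = 1 + 2 x + 2 x^2 + (5/3) x^3 + x^4 + (7/12) x^5 + O(x^6).

a_0 = 1; a_1 = 2; a_2 = 2; a_3 = 5/3; a_4 = 1; a_5 = 7/12


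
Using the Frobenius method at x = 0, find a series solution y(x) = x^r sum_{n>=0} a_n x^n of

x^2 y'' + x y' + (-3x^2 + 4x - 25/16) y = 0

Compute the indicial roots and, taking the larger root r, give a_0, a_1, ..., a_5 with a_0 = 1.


Write in Frobenius form y'' + (p(x)/x) y' + (q(x)/x^2) y = 0:
  p(x) = 1,  q(x) = -3x^2 + 4x - 25/16.
Indicial equation: r(r-1) + (1) r + (-25/16) = 0 -> roots r_1 = 5/4, r_2 = -5/4.
Take r = r_1 = 5/4. Let y(x) = x^r sum_{n>=0} a_n x^n with a_0 = 1.
Substitute y = x^r sum a_n x^n and match x^{r+n}. The recurrence is
  D(n) a_n + 4 a_{n-1} - 3 a_{n-2} = 0,  where D(n) = (r+n)(r+n-1) + (1)(r+n) + (-25/16).
  a_n = [-4 a_{n-1} + 3 a_{n-2}] / D(n).
Since the indicial polynomial factors as (r - r_1)(r - r_2), D(n) = (r_1 + n - r_1)(r_1 + n - r_2) = n(n + 5/2).
Evaluating step by step (a_0 = 1):
  n = 1: D(1) = 1(1 + 5/2) = 7/2; numerator = -4(1) = -4; a_1 = (-4)/(7/2) = -8/7
  n = 2: D(2) = 2(2 + 5/2) = 9; numerator = -4(-8/7) + 3(1) = 53/7; a_2 = (53/7)/(9) = 53/63
  n = 3: D(3) = 3(3 + 5/2) = 33/2; numerator = -4(53/63) + 3(-8/7) = -428/63; a_3 = (-428/63)/(33/2) = -856/2079
  n = 4: D(4) = 4(4 + 5/2) = 26; numerator = -4(-856/2079) + 3(53/63) = 8671/2079; a_4 = (8671/2079)/(26) = 667/4158
  n = 5: D(5) = 5(5 + 5/2) = 75/2; numerator = -4(667/4158) + 3(-856/2079) = -3902/2079; a_5 = (-3902/2079)/(75/2) = -7804/155925

r = 5/4; a_0 = 1; a_1 = -8/7; a_2 = 53/63; a_3 = -856/2079; a_4 = 667/4158; a_5 = -7804/155925


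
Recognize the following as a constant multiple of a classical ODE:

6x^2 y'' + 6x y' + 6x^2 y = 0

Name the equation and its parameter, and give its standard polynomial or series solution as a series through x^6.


All three coefficients share the factor 6; dividing through by 6 gives  x^2 y'' + x y' + x^2 y = 0.
This matches the Bessel equation x^2 y'' + x y' + (x^2 - nu^2) y = 0 with nu^2 = 0, so nu = 0; the solution bounded at x = 0 is J_0(x).
Frobenius at x = 0: indicial roots ±nu; for r = nu the recurrence k(k + 2nu) c_k = -c_{k-2} gives the standard series J_nu(x) = sum_{k>=0} (-1)^k / (k! (k+nu)!) (x/2)^(2k+nu). Evaluate the first 4 terms:
  k = 0: (-1)^0 / (0! * 0! * 2^0) x^0 = 1/(1*1*1) x^0 = (1) x^0
  k = 1: (-1)^1 / (1! * 1! * 2^2) x^2 = -1/(1*1*4) x^2 = (-1/4) x^2
  k = 2: (-1)^2 / (2! * 2! * 2^4) x^4 = 1/(2*2*16) x^4 = (1/64) x^4
  k = 3: (-1)^3 / (3! * 3! * 2^6) x^6 = -1/(6*6*64) x^6 = (-1/2304) x^6
Hence J_0(x) = -x^6/2304 + x^4/64 - x^2/4 + 1 + ....

J_0(x); series = -x^6/2304 + x^4/64 - x^2/4 + 1


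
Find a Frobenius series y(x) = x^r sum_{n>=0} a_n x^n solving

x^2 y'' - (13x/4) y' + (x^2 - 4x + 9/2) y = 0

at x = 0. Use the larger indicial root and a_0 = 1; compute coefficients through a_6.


Write in Frobenius form y'' + (p(x)/x) y' + (q(x)/x^2) y = 0:
  p(x) = -13/4,  q(x) = x^2 - 4x + 9/2.
Indicial equation: r(r-1) + (-13/4) r + (9/2) = 0 -> roots r_1 = 9/4, r_2 = 2.
Take r = r_1 = 9/4. Let y(x) = x^r sum_{n>=0} a_n x^n with a_0 = 1.
Substitute y = x^r sum a_n x^n and match x^{r+n}. The recurrence is
  D(n) a_n - 4 a_{n-1} + 1 a_{n-2} = 0,  where D(n) = (r+n)(r+n-1) + (-13/4)(r+n) + (9/2).
  a_n = [4 a_{n-1} - 1 a_{n-2}] / D(n).
Since the indicial polynomial factors as (r - r_1)(r - r_2), D(n) = (r_1 + n - r_1)(r_1 + n - r_2) = n(n + 1/4).
Evaluating step by step (a_0 = 1):
  n = 1: D(1) = 1(1 + 1/4) = 5/4; numerator = 4(1) = 4; a_1 = (4)/(5/4) = 16/5
  n = 2: D(2) = 2(2 + 1/4) = 9/2; numerator = 4(16/5) - 1(1) = 59/5; a_2 = (59/5)/(9/2) = 118/45
  n = 3: D(3) = 3(3 + 1/4) = 39/4; numerator = 4(118/45) - 1(16/5) = 328/45; a_3 = (328/45)/(39/4) = 1312/1755
  n = 4: D(4) = 4(4 + 1/4) = 17; numerator = 4(1312/1755) - 1(118/45) = 646/1755; a_4 = (646/1755)/(17) = 38/1755
  n = 5: D(5) = 5(5 + 1/4) = 105/4; numerator = 4(38/1755) - 1(1312/1755) = -232/351; a_5 = (-232/351)/(105/4) = -928/36855
  n = 6: D(6) = 6(6 + 1/4) = 75/2; numerator = 4(-928/36855) - 1(38/1755) = -902/7371; a_6 = (-902/7371)/(75/2) = -1804/552825

r = 9/4; a_0 = 1; a_1 = 16/5; a_2 = 118/45; a_3 = 1312/1755; a_4 = 38/1755; a_5 = -928/36855; a_6 = -1804/552825


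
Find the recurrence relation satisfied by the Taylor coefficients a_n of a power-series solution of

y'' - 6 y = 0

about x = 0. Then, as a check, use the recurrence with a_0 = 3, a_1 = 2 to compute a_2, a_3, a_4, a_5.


Substitute y = sum_n a_n x^n into y'' + (const) y = 0.
y''(x) = sum_{n>=0} (n+2)(n+1) a_{n+2} x^n.
The ODE becomes sum_n [(n+2)(n+1) a_{n+2} - 6 a_n] x^n = 0.
Setting each coefficient to zero gives the recurrence:
  (n+2)(n+1) a_{n+2} - 6 a_n = 0,
  a_{n+2} = 6 / ((n+1)(n+2)) a_n.

Check with a_0 = 3, a_1 = 2 (apply the recurrence for n = 0, 1, 2, 3): a_0 = 3, a_1 = 2, a_2 = 9, a_3 = 2, a_4 = 9/2, a_5 = 3/5.

a_{n+2} = 6/((n+1)(n+2)) * a_n; check: a_0 = 3, a_1 = 2, a_2 = 9, a_3 = 2, a_4 = 9/2, a_5 = 3/5


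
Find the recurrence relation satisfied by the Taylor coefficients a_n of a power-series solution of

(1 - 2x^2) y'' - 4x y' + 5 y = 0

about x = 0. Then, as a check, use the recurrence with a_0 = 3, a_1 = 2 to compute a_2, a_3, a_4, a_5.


Substitute y = sum_n a_n x^n.
(1 - 2 x^2) y'' contributes (n+2)(n+1) a_{n+2} - 2 n(n-1) a_n at x^n.
-4 x y'(x) contributes -4 n a_n at x^n.
5 y(x) contributes 5 a_n at x^n.
Matching x^n: (n+2)(n+1) a_{n+2} + (-2 n(n-1) - 4 n + 5) a_n = 0.
Thus a_{n+2} = (2 n(n-1) + 4 n - 5) / ((n+1)(n+2)) * a_n.

Check with a_0 = 3, a_1 = 2 (apply the recurrence for n = 0, 1, 2, 3): a_0 = 3, a_1 = 2, a_2 = -15/2, a_3 = -1/3, a_4 = -35/8, a_5 = -19/60.

a_(n+2) = (2 n(n-1) + 4 n - 5) / ((n+1)(n+2)) * a_n; check: a_0 = 3, a_1 = 2, a_2 = -15/2, a_3 = -1/3, a_4 = -35/8, a_5 = -19/60


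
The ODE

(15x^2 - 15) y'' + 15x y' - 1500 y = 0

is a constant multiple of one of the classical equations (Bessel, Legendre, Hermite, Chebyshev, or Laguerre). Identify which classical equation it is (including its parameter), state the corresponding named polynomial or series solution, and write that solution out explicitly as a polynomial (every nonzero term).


All three coefficients share the factor -15; dividing through by -15 gives  (1 - x^2) y'' - x y' + 100 y = 0.
This matches the Chebyshev equation (1 - x^2) y'' - x y' + n^2 y = 0 (note the -x y' term, not -2x y') with n^2 = 100, so n = 10; the polynomial solution is T_10(x).
With y = sum_k a_k x^k, matching x^k gives (k+2)(k+1) a_{k+2} = (k^2 - n^2) a_k = (k - 10)(k + 10) a_k. The right side vanishes at k = 10, so the series with the parity of 10 terminates at degree 10.
Standard normalization: leading coefficient of T_n is 2^(n-1), so a_10 = 2^9 = 512. Work downward with a_k = (k+1)(k+2) a_{k+2} / ((k - 10)(k + 10)):
  a_8 = (9)(10)(512) / ((8 - 10)(8 + 10)) = 46080/(-36) = -1280
  a_6 = (7)(8)(-1280) / ((6 - 10)(6 + 10)) = -71680/(-64) = 1120
  a_4 = (5)(6)(1120) / ((4 - 10)(4 + 10)) = 33600/(-84) = -400
  a_2 = (3)(4)(-400) / ((2 - 10)(2 + 10)) = -4800/(-96) = 50
  a_0 = (1)(2)(50) / ((0 - 10)(0 + 10)) = 100/(-100) = -1
Hence T_10(x) = 512 x^10 - 1280 x^8 + 1120 x^6 - 400 x^4 + 50 x^2 - 1.

T_10(x); series = 512 x^10 - 1280 x^8 + 1120 x^6 - 400 x^4 + 50 x^2 - 1


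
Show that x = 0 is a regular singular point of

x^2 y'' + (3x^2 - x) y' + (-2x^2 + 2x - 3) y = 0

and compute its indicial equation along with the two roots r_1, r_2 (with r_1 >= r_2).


Divide by x^2 to reach normal form y'' + P_1(x) y' + P_2(x) y = 0 with P_1(x) = 3 - 1/x and P_2(x) = -2 + 2/x - 3/x^2.
x = 0 is a singular point because the y'-coefficient 3 - 1/x has a pole at x = 0 and the y-coefficient -2 + 2/x - 3/x^2 has a pole at x = 0.
It is a regular singular point because x P_1(x) = p(x) = 3x - 1 and x^2 P_2(x) = q(x) = -2x^2 + 2x - 3 are polynomials, hence analytic at x = 0.
p(0) = -1,  q(0) = -3.
Indicial equation: r(r-1) + p(0) r + q(0) = 0, i.e. r^2 + (p(0) - 1) r + q(0) = 0, i.e. r^2 - 2 r - 3 = 0.
Discriminant: (-2)^2 - 4(-3) = 16, so r = (2 ± 4)/2.
Solving: r_1 = 3, r_2 = -1.

indicial: r^2 - 2 r - 3 = 0; roots r_1 = 3, r_2 = -1


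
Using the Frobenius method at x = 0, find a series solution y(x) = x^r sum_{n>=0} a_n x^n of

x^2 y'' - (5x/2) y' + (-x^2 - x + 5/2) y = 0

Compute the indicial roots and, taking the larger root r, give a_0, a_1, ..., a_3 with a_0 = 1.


Write in Frobenius form y'' + (p(x)/x) y' + (q(x)/x^2) y = 0:
  p(x) = -5/2,  q(x) = -x^2 - x + 5/2.
Indicial equation: r(r-1) + (-5/2) r + (5/2) = 0 -> roots r_1 = 5/2, r_2 = 1.
Take r = r_1 = 5/2. Let y(x) = x^r sum_{n>=0} a_n x^n with a_0 = 1.
Substitute y = x^r sum a_n x^n and match x^{r+n}. The recurrence is
  D(n) a_n - 1 a_{n-1} - 1 a_{n-2} = 0,  where D(n) = (r+n)(r+n-1) + (-5/2)(r+n) + (5/2).
  a_n = [1 a_{n-1} + 1 a_{n-2}] / D(n).
Since the indicial polynomial factors as (r - r_1)(r - r_2), D(n) = (r_1 + n - r_1)(r_1 + n - r_2) = n(n + 3/2).
Evaluating step by step (a_0 = 1):
  n = 1: D(1) = 1(1 + 3/2) = 5/2; numerator = 1(1) = 1; a_1 = (1)/(5/2) = 2/5
  n = 2: D(2) = 2(2 + 3/2) = 7; numerator = 1(2/5) + 1(1) = 7/5; a_2 = (7/5)/(7) = 1/5
  n = 3: D(3) = 3(3 + 3/2) = 27/2; numerator = 1(1/5) + 1(2/5) = 3/5; a_3 = (3/5)/(27/2) = 2/45

r = 5/2; a_0 = 1; a_1 = 2/5; a_2 = 1/5; a_3 = 2/45


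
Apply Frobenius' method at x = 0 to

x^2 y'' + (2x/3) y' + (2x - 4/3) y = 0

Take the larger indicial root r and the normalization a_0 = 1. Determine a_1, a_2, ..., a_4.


Write in Frobenius form y'' + (p(x)/x) y' + (q(x)/x^2) y = 0:
  p(x) = 2/3,  q(x) = 2x - 4/3.
Indicial equation: r(r-1) + (2/3) r + (-4/3) = 0 -> roots r_1 = 4/3, r_2 = -1.
Take r = r_1 = 4/3. Let y(x) = x^r sum_{n>=0} a_n x^n with a_0 = 1.
Substitute y = x^r sum a_n x^n and match x^{r+n}. The recurrence is
  D(n) a_n + 2 a_{n-1} = 0,  where D(n) = (r+n)(r+n-1) + (2/3)(r+n) + (-4/3).
  a_n = -2 / D(n) * a_{n-1}.
Since the indicial polynomial factors as (r - r_1)(r - r_2), D(n) = (r_1 + n - r_1)(r_1 + n - r_2) = n(n + 7/3).
Evaluating step by step (a_0 = 1):
  n = 1: D(1) = 1(1 + 7/3) = 10/3; numerator = -2(1) = -2; a_1 = (-2)/(10/3) = -3/5
  n = 2: D(2) = 2(2 + 7/3) = 26/3; numerator = -2(-3/5) = 6/5; a_2 = (6/5)/(26/3) = 9/65
  n = 3: D(3) = 3(3 + 7/3) = 16; numerator = -2(9/65) = -18/65; a_3 = (-18/65)/(16) = -9/520
  n = 4: D(4) = 4(4 + 7/3) = 76/3; numerator = -2(-9/520) = 9/260; a_4 = (9/260)/(76/3) = 27/19760

r = 4/3; a_0 = 1; a_1 = -3/5; a_2 = 9/65; a_3 = -9/520; a_4 = 27/19760


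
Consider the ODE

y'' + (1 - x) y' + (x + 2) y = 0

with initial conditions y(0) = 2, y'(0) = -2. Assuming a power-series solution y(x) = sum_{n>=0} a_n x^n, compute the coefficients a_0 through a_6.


Ansatz: y(x) = sum_{n>=0} a_n x^n, so y'(x) = sum_{n>=1} n a_n x^(n-1) and y''(x) = sum_{n>=2} n(n-1) a_n x^(n-2).
Substitute into P(x) y'' + Q(x) y' + R(x) y = 0 with P(x) = 1, Q(x) = 1 - x, R(x) = x + 2, and match powers of x.
Initial conditions: a_0 = 2, a_1 = -2.
Setting the coefficient of each power of x to zero and solving order by order (substituting the coefficients already found):
  x^0: 2 a_2 + a_1 + 2 a_0 = 0  ->  2 a_2 = -a_1 - 2 a_0 = -2  ->  a_2 = -1
  x^1: 6 a_3 + 2 a_2 + a_1 + a_0 = 0  ->  6 a_3 = -2 a_2 - a_1 - a_0 = 2  ->  a_3 = 1/3
  x^2: 12 a_4 + 3 a_3 + a_1 = 0  ->  12 a_4 = -3 a_3 - a_1 = 1  ->  a_4 = 1/12
  x^3: 20 a_5 + 4 a_4 - a_3 + a_2 = 0  ->  20 a_5 = -4 a_4 + a_3 - a_2 = 1  ->  a_5 = 1/20
  x^4: 30 a_6 + 5 a_5 - 2 a_4 + a_3 = 0  ->  30 a_6 = -5 a_5 + 2 a_4 - a_3 = -5/12  ->  a_6 = -1/72
Truncated series: y(x) = 2 - 2 x - x^2 + (1/3) x^3 + (1/12) x^4 + (1/20) x^5 - (1/72) x^6 + O(x^7).

a_0 = 2; a_1 = -2; a_2 = -1; a_3 = 1/3; a_4 = 1/12; a_5 = 1/20; a_6 = -1/72


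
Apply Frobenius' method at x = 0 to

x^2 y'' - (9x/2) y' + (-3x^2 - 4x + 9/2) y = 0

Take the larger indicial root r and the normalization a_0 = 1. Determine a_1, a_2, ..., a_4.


Write in Frobenius form y'' + (p(x)/x) y' + (q(x)/x^2) y = 0:
  p(x) = -9/2,  q(x) = -3x^2 - 4x + 9/2.
Indicial equation: r(r-1) + (-9/2) r + (9/2) = 0 -> roots r_1 = 9/2, r_2 = 1.
Take r = r_1 = 9/2. Let y(x) = x^r sum_{n>=0} a_n x^n with a_0 = 1.
Substitute y = x^r sum a_n x^n and match x^{r+n}. The recurrence is
  D(n) a_n - 4 a_{n-1} - 3 a_{n-2} = 0,  where D(n) = (r+n)(r+n-1) + (-9/2)(r+n) + (9/2).
  a_n = [4 a_{n-1} + 3 a_{n-2}] / D(n).
Since the indicial polynomial factors as (r - r_1)(r - r_2), D(n) = (r_1 + n - r_1)(r_1 + n - r_2) = n(n + 7/2).
Evaluating step by step (a_0 = 1):
  n = 1: D(1) = 1(1 + 7/2) = 9/2; numerator = 4(1) = 4; a_1 = (4)/(9/2) = 8/9
  n = 2: D(2) = 2(2 + 7/2) = 11; numerator = 4(8/9) + 3(1) = 59/9; a_2 = (59/9)/(11) = 59/99
  n = 3: D(3) = 3(3 + 7/2) = 39/2; numerator = 4(59/99) + 3(8/9) = 500/99; a_3 = (500/99)/(39/2) = 1000/3861
  n = 4: D(4) = 4(4 + 7/2) = 30; numerator = 4(1000/3861) + 3(59/99) = 10903/3861; a_4 = (10903/3861)/(30) = 10903/115830

r = 9/2; a_0 = 1; a_1 = 8/9; a_2 = 59/99; a_3 = 1000/3861; a_4 = 10903/115830


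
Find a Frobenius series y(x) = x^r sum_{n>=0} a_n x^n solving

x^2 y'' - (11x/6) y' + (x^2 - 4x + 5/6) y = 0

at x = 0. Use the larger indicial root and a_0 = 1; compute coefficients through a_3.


Write in Frobenius form y'' + (p(x)/x) y' + (q(x)/x^2) y = 0:
  p(x) = -11/6,  q(x) = x^2 - 4x + 5/6.
Indicial equation: r(r-1) + (-11/6) r + (5/6) = 0 -> roots r_1 = 5/2, r_2 = 1/3.
Take r = r_1 = 5/2. Let y(x) = x^r sum_{n>=0} a_n x^n with a_0 = 1.
Substitute y = x^r sum a_n x^n and match x^{r+n}. The recurrence is
  D(n) a_n - 4 a_{n-1} + 1 a_{n-2} = 0,  where D(n) = (r+n)(r+n-1) + (-11/6)(r+n) + (5/6).
  a_n = [4 a_{n-1} - 1 a_{n-2}] / D(n).
Since the indicial polynomial factors as (r - r_1)(r - r_2), D(n) = (r_1 + n - r_1)(r_1 + n - r_2) = n(n + 13/6).
Evaluating step by step (a_0 = 1):
  n = 1: D(1) = 1(1 + 13/6) = 19/6; numerator = 4(1) = 4; a_1 = (4)/(19/6) = 24/19
  n = 2: D(2) = 2(2 + 13/6) = 25/3; numerator = 4(24/19) - 1(1) = 77/19; a_2 = (77/19)/(25/3) = 231/475
  n = 3: D(3) = 3(3 + 13/6) = 31/2; numerator = 4(231/475) - 1(24/19) = 324/475; a_3 = (324/475)/(31/2) = 648/14725

r = 5/2; a_0 = 1; a_1 = 24/19; a_2 = 231/475; a_3 = 648/14725


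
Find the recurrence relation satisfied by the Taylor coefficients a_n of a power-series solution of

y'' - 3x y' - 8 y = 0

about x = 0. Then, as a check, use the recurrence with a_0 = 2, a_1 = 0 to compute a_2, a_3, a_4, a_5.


Substitute y = sum_n a_n x^n.
y''(x) has coefficient (n+2)(n+1) a_{n+2} at x^n;
-3 x y'(x) has coefficient -3 n a_n at x^n (shift);
-8 y(x) has coefficient -8 a_n at x^n.
Matching x^n: (n+2)(n+1) a_{n+2} + (-3n - 8) a_n = 0.
Thus a_{n+2} = (3n + 8) / ((n+1)(n+2)) * a_n.

Check with a_0 = 2, a_1 = 0 (apply the recurrence for n = 0, 1, 2, 3): a_0 = 2, a_1 = 0, a_2 = 8, a_3 = 0, a_4 = 28/3, a_5 = 0.

a_(n+2) = (3n + 8) / ((n+1)(n+2)) * a_n; check: a_0 = 2, a_1 = 0, a_2 = 8, a_3 = 0, a_4 = 28/3, a_5 = 0


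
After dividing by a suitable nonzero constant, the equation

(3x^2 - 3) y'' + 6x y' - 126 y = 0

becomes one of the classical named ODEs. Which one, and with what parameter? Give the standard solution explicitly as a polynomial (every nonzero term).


All three coefficients share the factor -3; dividing through by -3 gives  (1 - x^2) y'' - 2x y' + 42 y = 0.
This matches the Legendre equation (1 - x^2) y'' - 2x y' + n(n+1) y = 0 (note the -2x y' term) with n(n+1) = 42, so n = 6; the polynomial solution is P_6(x).
With y = sum_k a_k x^k, matching x^k gives (k+2)(k+1) a_{k+2} = [k(k+1) - n(n+1)] a_k = (k - 6)(k + 7) a_k. The right side vanishes at k = 6, so the series with the parity of 6 terminates at degree 6.
Standard normalization (P_n(1) = 1): leading coefficient (2n)!/(2^n (n!)^2) = 479001600/(64*518400) = 231/16, so a_6 = 231/16. Work downward with a_k = (k+1)(k+2) a_{k+2} / ((k - 6)(k + 7)):
  a_4 = (5)(6)(231/16) / ((4 - 6)(4 + 7)) = (3465/8)/(-22) = -315/16
  a_2 = (3)(4)(-315/16) / ((2 - 6)(2 + 7)) = (-945/4)/(-36) = 105/16
  a_0 = (1)(2)(105/16) / ((0 - 6)(0 + 7)) = (105/8)/(-42) = -5/16
Hence P_6(x) = 231 x^6/16 - 315 x^4/16 + 105 x^2/16 - 5/16.

P_6(x); series = 231 x^6/16 - 315 x^4/16 + 105 x^2/16 - 5/16


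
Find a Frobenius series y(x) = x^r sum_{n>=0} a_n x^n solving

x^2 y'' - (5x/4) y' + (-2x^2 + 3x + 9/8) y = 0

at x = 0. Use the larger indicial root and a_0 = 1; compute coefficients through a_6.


Write in Frobenius form y'' + (p(x)/x) y' + (q(x)/x^2) y = 0:
  p(x) = -5/4,  q(x) = -2x^2 + 3x + 9/8.
Indicial equation: r(r-1) + (-5/4) r + (9/8) = 0 -> roots r_1 = 3/2, r_2 = 3/4.
Take r = r_1 = 3/2. Let y(x) = x^r sum_{n>=0} a_n x^n with a_0 = 1.
Substitute y = x^r sum a_n x^n and match x^{r+n}. The recurrence is
  D(n) a_n + 3 a_{n-1} - 2 a_{n-2} = 0,  where D(n) = (r+n)(r+n-1) + (-5/4)(r+n) + (9/8).
  a_n = [-3 a_{n-1} + 2 a_{n-2}] / D(n).
Since the indicial polynomial factors as (r - r_1)(r - r_2), D(n) = (r_1 + n - r_1)(r_1 + n - r_2) = n(n + 3/4).
Evaluating step by step (a_0 = 1):
  n = 1: D(1) = 1(1 + 3/4) = 7/4; numerator = -3(1) = -3; a_1 = (-3)/(7/4) = -12/7
  n = 2: D(2) = 2(2 + 3/4) = 11/2; numerator = -3(-12/7) + 2(1) = 50/7; a_2 = (50/7)/(11/2) = 100/77
  n = 3: D(3) = 3(3 + 3/4) = 45/4; numerator = -3(100/77) + 2(-12/7) = -564/77; a_3 = (-564/77)/(45/4) = -752/1155
  n = 4: D(4) = 4(4 + 3/4) = 19; numerator = -3(-752/1155) + 2(100/77) = 1752/385; a_4 = (1752/385)/(19) = 1752/7315
  n = 5: D(5) = 5(5 + 3/4) = 115/4; numerator = -3(1752/7315) + 2(-752/1155) = -44344/21945; a_5 = (-44344/21945)/(115/4) = -7712/109725
  n = 6: D(6) = 6(6 + 3/4) = 81/2; numerator = -3(-7712/109725) + 2(1752/7315) = 1328/1925; a_6 = (1328/1925)/(81/2) = 2656/155925

r = 3/2; a_0 = 1; a_1 = -12/7; a_2 = 100/77; a_3 = -752/1155; a_4 = 1752/7315; a_5 = -7712/109725; a_6 = 2656/155925


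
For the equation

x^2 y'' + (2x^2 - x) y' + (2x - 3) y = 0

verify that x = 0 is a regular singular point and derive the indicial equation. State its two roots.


Divide by x^2 to reach normal form y'' + P_1(x) y' + P_2(x) y = 0 with P_1(x) = 2 - 1/x and P_2(x) = 2/x - 3/x^2.
x = 0 is a singular point because the y'-coefficient 2 - 1/x has a pole at x = 0 and the y-coefficient 2/x - 3/x^2 has a pole at x = 0.
It is a regular singular point because x P_1(x) = p(x) = 2x - 1 and x^2 P_2(x) = q(x) = 2x - 3 are polynomials, hence analytic at x = 0.
p(0) = -1,  q(0) = -3.
Indicial equation: r(r-1) + p(0) r + q(0) = 0, i.e. r^2 + (p(0) - 1) r + q(0) = 0, i.e. r^2 - 2 r - 3 = 0.
Discriminant: (-2)^2 - 4(-3) = 16, so r = (2 ± 4)/2.
Solving: r_1 = 3, r_2 = -1.

indicial: r^2 - 2 r - 3 = 0; roots r_1 = 3, r_2 = -1


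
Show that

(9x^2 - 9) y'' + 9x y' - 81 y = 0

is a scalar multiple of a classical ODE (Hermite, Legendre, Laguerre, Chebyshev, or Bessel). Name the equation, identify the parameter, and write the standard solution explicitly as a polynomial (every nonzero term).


All three coefficients share the factor -9; dividing through by -9 gives  (1 - x^2) y'' - x y' + 9 y = 0.
This matches the Chebyshev equation (1 - x^2) y'' - x y' + n^2 y = 0 (note the -x y' term, not -2x y') with n^2 = 9, so n = 3; the polynomial solution is T_3(x).
With y = sum_k a_k x^k, matching x^k gives (k+2)(k+1) a_{k+2} = (k^2 - n^2) a_k = (k - 3)(k + 3) a_k. The right side vanishes at k = 3, so the series with the parity of 3 terminates at degree 3.
Standard normalization: leading coefficient of T_n is 2^(n-1), so a_3 = 2^2 = 4. Work downward with a_k = (k+1)(k+2) a_{k+2} / ((k - 3)(k + 3)):
  a_1 = (2)(3)(4) / ((1 - 3)(1 + 3)) = 24/(-8) = -3
Hence T_3(x) = 4 x^3 - 3 x.

T_3(x); series = 4 x^3 - 3 x


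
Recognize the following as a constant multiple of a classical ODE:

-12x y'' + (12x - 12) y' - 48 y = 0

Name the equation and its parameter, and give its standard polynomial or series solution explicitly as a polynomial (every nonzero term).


All three coefficients share the factor -12; dividing through by -12 gives  x y'' + (1 - x) y' + 4 y = 0.
This matches the Laguerre equation x y'' + (1 - x) y' + n y = 0 with n = 4; the polynomial solution is L_4(x).
With y = sum_k a_k x^k, matching x^k gives (k+1)k a_{k+1} + (k+1) a_{k+1} - k a_k + n a_k = 0, i.e. (k+1)^2 a_{k+1} = (k - n) a_k = (k - 4) a_k. The right side vanishes at k = 4, so the series terminates at degree 4.
Standard normalization L_n(0) = 1 gives a_0 = 1. Work upward with a_{k+1} = (k - 4) a_k / (k+1)^2:
  a_1 = (0 - 4)(1) / 1^2 = -4/1 = -4
  a_2 = (1 - 4)(-4) / 2^2 = 12/4 = 3
  a_3 = (2 - 4)(3) / 3^2 = -6/9 = -2/3
  a_4 = (3 - 4)(-2/3) / 4^2 = (2/3)/16 = 1/24
Hence L_4(x) = x^4/24 - 2 x^3/3 + 3 x^2 - 4 x + 1.

L_4(x); series = x^4/24 - 2 x^3/3 + 3 x^2 - 4 x + 1


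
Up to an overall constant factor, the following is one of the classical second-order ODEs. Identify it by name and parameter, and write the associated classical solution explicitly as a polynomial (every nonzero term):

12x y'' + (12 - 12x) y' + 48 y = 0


All three coefficients share the factor 12; dividing through by 12 gives  x y'' + (1 - x) y' + 4 y = 0.
This matches the Laguerre equation x y'' + (1 - x) y' + n y = 0 with n = 4; the polynomial solution is L_4(x).
With y = sum_k a_k x^k, matching x^k gives (k+1)k a_{k+1} + (k+1) a_{k+1} - k a_k + n a_k = 0, i.e. (k+1)^2 a_{k+1} = (k - n) a_k = (k - 4) a_k. The right side vanishes at k = 4, so the series terminates at degree 4.
Standard normalization L_n(0) = 1 gives a_0 = 1. Work upward with a_{k+1} = (k - 4) a_k / (k+1)^2:
  a_1 = (0 - 4)(1) / 1^2 = -4/1 = -4
  a_2 = (1 - 4)(-4) / 2^2 = 12/4 = 3
  a_3 = (2 - 4)(3) / 3^2 = -6/9 = -2/3
  a_4 = (3 - 4)(-2/3) / 4^2 = (2/3)/16 = 1/24
Hence L_4(x) = x^4/24 - 2 x^3/3 + 3 x^2 - 4 x + 1.

L_4(x); series = x^4/24 - 2 x^3/3 + 3 x^2 - 4 x + 1


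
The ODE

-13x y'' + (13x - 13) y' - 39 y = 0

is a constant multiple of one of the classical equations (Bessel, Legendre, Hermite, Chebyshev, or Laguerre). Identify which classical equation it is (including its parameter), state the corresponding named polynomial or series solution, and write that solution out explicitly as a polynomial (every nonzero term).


All three coefficients share the factor -13; dividing through by -13 gives  x y'' + (1 - x) y' + 3 y = 0.
This matches the Laguerre equation x y'' + (1 - x) y' + n y = 0 with n = 3; the polynomial solution is L_3(x).
With y = sum_k a_k x^k, matching x^k gives (k+1)k a_{k+1} + (k+1) a_{k+1} - k a_k + n a_k = 0, i.e. (k+1)^2 a_{k+1} = (k - n) a_k = (k - 3) a_k. The right side vanishes at k = 3, so the series terminates at degree 3.
Standard normalization L_n(0) = 1 gives a_0 = 1. Work upward with a_{k+1} = (k - 3) a_k / (k+1)^2:
  a_1 = (0 - 3)(1) / 1^2 = -3/1 = -3
  a_2 = (1 - 3)(-3) / 2^2 = 6/4 = 3/2
  a_3 = (2 - 3)(3/2) / 3^2 = (-3/2)/9 = -1/6
Hence L_3(x) = -x^3/6 + 3 x^2/2 - 3 x + 1.

L_3(x); series = -x^3/6 + 3 x^2/2 - 3 x + 1


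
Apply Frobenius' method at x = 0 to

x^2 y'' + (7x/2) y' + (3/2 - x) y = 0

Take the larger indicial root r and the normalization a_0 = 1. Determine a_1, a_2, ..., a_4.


Write in Frobenius form y'' + (p(x)/x) y' + (q(x)/x^2) y = 0:
  p(x) = 7/2,  q(x) = 3/2 - x.
Indicial equation: r(r-1) + (7/2) r + (3/2) = 0 -> roots r_1 = -1, r_2 = -3/2.
Take r = r_1 = -1. Let y(x) = x^r sum_{n>=0} a_n x^n with a_0 = 1.
Substitute y = x^r sum a_n x^n and match x^{r+n}. The recurrence is
  D(n) a_n - 1 a_{n-1} = 0,  where D(n) = (r+n)(r+n-1) + (7/2)(r+n) + (3/2).
  a_n = 1 / D(n) * a_{n-1}.
Since the indicial polynomial factors as (r - r_1)(r - r_2), D(n) = (r_1 + n - r_1)(r_1 + n - r_2) = n(n + 1/2).
Evaluating step by step (a_0 = 1):
  n = 1: D(1) = 1(1 + 1/2) = 3/2; numerator = 1(1) = 1; a_1 = (1)/(3/2) = 2/3
  n = 2: D(2) = 2(2 + 1/2) = 5; numerator = 1(2/3) = 2/3; a_2 = (2/3)/(5) = 2/15
  n = 3: D(3) = 3(3 + 1/2) = 21/2; numerator = 1(2/15) = 2/15; a_3 = (2/15)/(21/2) = 4/315
  n = 4: D(4) = 4(4 + 1/2) = 18; numerator = 1(4/315) = 4/315; a_4 = (4/315)/(18) = 2/2835

r = -1; a_0 = 1; a_1 = 2/3; a_2 = 2/15; a_3 = 4/315; a_4 = 2/2835


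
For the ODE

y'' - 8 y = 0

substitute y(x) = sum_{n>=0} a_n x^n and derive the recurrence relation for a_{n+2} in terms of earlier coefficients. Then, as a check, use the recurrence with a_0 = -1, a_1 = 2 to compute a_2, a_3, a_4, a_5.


Substitute y = sum_n a_n x^n into y'' + (const) y = 0.
y''(x) = sum_{n>=0} (n+2)(n+1) a_{n+2} x^n.
The ODE becomes sum_n [(n+2)(n+1) a_{n+2} - 8 a_n] x^n = 0.
Setting each coefficient to zero gives the recurrence:
  (n+2)(n+1) a_{n+2} - 8 a_n = 0,
  a_{n+2} = 8 / ((n+1)(n+2)) a_n.

Check with a_0 = -1, a_1 = 2 (apply the recurrence for n = 0, 1, 2, 3): a_0 = -1, a_1 = 2, a_2 = -4, a_3 = 8/3, a_4 = -8/3, a_5 = 16/15.

a_{n+2} = 8/((n+1)(n+2)) * a_n; check: a_0 = -1, a_1 = 2, a_2 = -4, a_3 = 8/3, a_4 = -8/3, a_5 = 16/15


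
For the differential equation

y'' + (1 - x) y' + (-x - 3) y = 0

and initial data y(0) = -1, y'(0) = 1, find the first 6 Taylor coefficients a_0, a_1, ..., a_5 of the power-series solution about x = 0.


Ansatz: y(x) = sum_{n>=0} a_n x^n, so y'(x) = sum_{n>=1} n a_n x^(n-1) and y''(x) = sum_{n>=2} n(n-1) a_n x^(n-2).
Substitute into P(x) y'' + Q(x) y' + R(x) y = 0 with P(x) = 1, Q(x) = 1 - x, R(x) = -x - 3, and match powers of x.
Initial conditions: a_0 = -1, a_1 = 1.
Setting the coefficient of each power of x to zero and solving order by order (substituting the coefficients already found):
  x^0: 2 a_2 + a_1 - 3 a_0 = 0  ->  2 a_2 = -a_1 + 3 a_0 = -4  ->  a_2 = -2
  x^1: 6 a_3 + 2 a_2 - 4 a_1 - a_0 = 0  ->  6 a_3 = -2 a_2 + 4 a_1 + a_0 = 7  ->  a_3 = 7/6
  x^2: 12 a_4 + 3 a_3 - 5 a_2 - a_1 = 0  ->  12 a_4 = -3 a_3 + 5 a_2 + a_1 = -25/2  ->  a_4 = -25/24
  x^3: 20 a_5 + 4 a_4 - 6 a_3 - a_2 = 0  ->  20 a_5 = -4 a_4 + 6 a_3 + a_2 = 55/6  ->  a_5 = 11/24
Truncated series: y(x) = -1 + x - 2 x^2 + (7/6) x^3 - (25/24) x^4 + (11/24) x^5 + O(x^6).

a_0 = -1; a_1 = 1; a_2 = -2; a_3 = 7/6; a_4 = -25/24; a_5 = 11/24


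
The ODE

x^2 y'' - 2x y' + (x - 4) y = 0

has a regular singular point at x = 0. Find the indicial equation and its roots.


Divide by x^2 to reach normal form y'' + P_1(x) y' + P_2(x) y = 0 with P_1(x) = -2/x and P_2(x) = 1/x - 4/x^2.
x = 0 is a singular point because the y'-coefficient -2/x has a pole at x = 0 and the y-coefficient 1/x - 4/x^2 has a pole at x = 0.
It is a regular singular point because x P_1(x) = p(x) = -2 and x^2 P_2(x) = q(x) = x - 4 are polynomials, hence analytic at x = 0.
p(0) = -2,  q(0) = -4.
Indicial equation: r(r-1) + p(0) r + q(0) = 0, i.e. r^2 + (p(0) - 1) r + q(0) = 0, i.e. r^2 - 3 r - 4 = 0.
Discriminant: (-3)^2 - 4(-4) = 25, so r = (3 ± 5)/2.
Solving: r_1 = 4, r_2 = -1.

indicial: r^2 - 3 r - 4 = 0; roots r_1 = 4, r_2 = -1


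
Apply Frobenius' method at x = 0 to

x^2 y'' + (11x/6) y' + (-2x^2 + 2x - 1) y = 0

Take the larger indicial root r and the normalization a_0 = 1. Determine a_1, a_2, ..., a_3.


Write in Frobenius form y'' + (p(x)/x) y' + (q(x)/x^2) y = 0:
  p(x) = 11/6,  q(x) = -2x^2 + 2x - 1.
Indicial equation: r(r-1) + (11/6) r + (-1) = 0 -> roots r_1 = 2/3, r_2 = -3/2.
Take r = r_1 = 2/3. Let y(x) = x^r sum_{n>=0} a_n x^n with a_0 = 1.
Substitute y = x^r sum a_n x^n and match x^{r+n}. The recurrence is
  D(n) a_n + 2 a_{n-1} - 2 a_{n-2} = 0,  where D(n) = (r+n)(r+n-1) + (11/6)(r+n) + (-1).
  a_n = [-2 a_{n-1} + 2 a_{n-2}] / D(n).
Since the indicial polynomial factors as (r - r_1)(r - r_2), D(n) = (r_1 + n - r_1)(r_1 + n - r_2) = n(n + 13/6).
Evaluating step by step (a_0 = 1):
  n = 1: D(1) = 1(1 + 13/6) = 19/6; numerator = -2(1) = -2; a_1 = (-2)/(19/6) = -12/19
  n = 2: D(2) = 2(2 + 13/6) = 25/3; numerator = -2(-12/19) + 2(1) = 62/19; a_2 = (62/19)/(25/3) = 186/475
  n = 3: D(3) = 3(3 + 13/6) = 31/2; numerator = -2(186/475) + 2(-12/19) = -972/475; a_3 = (-972/475)/(31/2) = -1944/14725

r = 2/3; a_0 = 1; a_1 = -12/19; a_2 = 186/475; a_3 = -1944/14725


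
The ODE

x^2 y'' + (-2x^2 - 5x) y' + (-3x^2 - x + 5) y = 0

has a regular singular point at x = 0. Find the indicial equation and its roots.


Divide by x^2 to reach normal form y'' + P_1(x) y' + P_2(x) y = 0 with P_1(x) = -2 - 5/x and P_2(x) = -3 - 1/x + 5/x^2.
x = 0 is a singular point because the y'-coefficient -2 - 5/x has a pole at x = 0 and the y-coefficient -3 - 1/x + 5/x^2 has a pole at x = 0.
It is a regular singular point because x P_1(x) = p(x) = -2x - 5 and x^2 P_2(x) = q(x) = -3x^2 - x + 5 are polynomials, hence analytic at x = 0.
p(0) = -5,  q(0) = 5.
Indicial equation: r(r-1) + p(0) r + q(0) = 0, i.e. r^2 + (p(0) - 1) r + q(0) = 0, i.e. r^2 - 6 r + 5 = 0.
Discriminant: (-6)^2 - 4(5) = 16, so r = (6 ± 4)/2.
Solving: r_1 = 5, r_2 = 1.

indicial: r^2 - 6 r + 5 = 0; roots r_1 = 5, r_2 = 1


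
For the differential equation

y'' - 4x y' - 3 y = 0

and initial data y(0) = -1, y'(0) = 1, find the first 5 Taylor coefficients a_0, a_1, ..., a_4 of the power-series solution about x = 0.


Ansatz: y(x) = sum_{n>=0} a_n x^n, so y'(x) = sum_{n>=1} n a_n x^(n-1) and y''(x) = sum_{n>=2} n(n-1) a_n x^(n-2).
Substitute into P(x) y'' + Q(x) y' + R(x) y = 0 with P(x) = 1, Q(x) = -4x, R(x) = -3, and match powers of x.
Initial conditions: a_0 = -1, a_1 = 1.
Setting the coefficient of each power of x to zero and solving order by order (substituting the coefficients already found):
  x^0: 2 a_2 - 3 a_0 = 0  ->  2 a_2 = 3 a_0 = -3  ->  a_2 = -3/2
  x^1: 6 a_3 - 7 a_1 = 0  ->  6 a_3 = 7 a_1 = 7  ->  a_3 = 7/6
  x^2: 12 a_4 - 11 a_2 = 0  ->  12 a_4 = 11 a_2 = -33/2  ->  a_4 = -11/8
Truncated series: y(x) = -1 + x - (3/2) x^2 + (7/6) x^3 - (11/8) x^4 + O(x^5).

a_0 = -1; a_1 = 1; a_2 = -3/2; a_3 = 7/6; a_4 = -11/8


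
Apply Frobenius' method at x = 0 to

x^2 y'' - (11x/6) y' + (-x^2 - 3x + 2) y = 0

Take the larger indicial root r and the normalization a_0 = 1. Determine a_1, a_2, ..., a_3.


Write in Frobenius form y'' + (p(x)/x) y' + (q(x)/x^2) y = 0:
  p(x) = -11/6,  q(x) = -x^2 - 3x + 2.
Indicial equation: r(r-1) + (-11/6) r + (2) = 0 -> roots r_1 = 3/2, r_2 = 4/3.
Take r = r_1 = 3/2. Let y(x) = x^r sum_{n>=0} a_n x^n with a_0 = 1.
Substitute y = x^r sum a_n x^n and match x^{r+n}. The recurrence is
  D(n) a_n - 3 a_{n-1} - 1 a_{n-2} = 0,  where D(n) = (r+n)(r+n-1) + (-11/6)(r+n) + (2).
  a_n = [3 a_{n-1} + 1 a_{n-2}] / D(n).
Since the indicial polynomial factors as (r - r_1)(r - r_2), D(n) = (r_1 + n - r_1)(r_1 + n - r_2) = n(n + 1/6).
Evaluating step by step (a_0 = 1):
  n = 1: D(1) = 1(1 + 1/6) = 7/6; numerator = 3(1) = 3; a_1 = (3)/(7/6) = 18/7
  n = 2: D(2) = 2(2 + 1/6) = 13/3; numerator = 3(18/7) + 1(1) = 61/7; a_2 = (61/7)/(13/3) = 183/91
  n = 3: D(3) = 3(3 + 1/6) = 19/2; numerator = 3(183/91) + 1(18/7) = 783/91; a_3 = (783/91)/(19/2) = 1566/1729

r = 3/2; a_0 = 1; a_1 = 18/7; a_2 = 183/91; a_3 = 1566/1729


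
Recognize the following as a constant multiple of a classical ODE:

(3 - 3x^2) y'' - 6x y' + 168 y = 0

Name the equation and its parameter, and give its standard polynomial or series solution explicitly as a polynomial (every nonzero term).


All three coefficients share the factor 3; dividing through by 3 gives  (1 - x^2) y'' - 2x y' + 56 y = 0.
This matches the Legendre equation (1 - x^2) y'' - 2x y' + n(n+1) y = 0 (note the -2x y' term) with n(n+1) = 56, so n = 7; the polynomial solution is P_7(x).
With y = sum_k a_k x^k, matching x^k gives (k+2)(k+1) a_{k+2} = [k(k+1) - n(n+1)] a_k = (k - 7)(k + 8) a_k. The right side vanishes at k = 7, so the series with the parity of 7 terminates at degree 7.
Standard normalization (P_n(1) = 1): leading coefficient (2n)!/(2^n (n!)^2) = 87178291200/(128*25401600) = 429/16, so a_7 = 429/16. Work downward with a_k = (k+1)(k+2) a_{k+2} / ((k - 7)(k + 8)):
  a_5 = (6)(7)(429/16) / ((5 - 7)(5 + 8)) = (9009/8)/(-26) = -693/16
  a_3 = (4)(5)(-693/16) / ((3 - 7)(3 + 8)) = (-3465/4)/(-44) = 315/16
  a_1 = (2)(3)(315/16) / ((1 - 7)(1 + 8)) = (945/8)/(-54) = -35/16
Hence P_7(x) = 429 x^7/16 - 693 x^5/16 + 315 x^3/16 - 35 x/16.

P_7(x); series = 429 x^7/16 - 693 x^5/16 + 315 x^3/16 - 35 x/16


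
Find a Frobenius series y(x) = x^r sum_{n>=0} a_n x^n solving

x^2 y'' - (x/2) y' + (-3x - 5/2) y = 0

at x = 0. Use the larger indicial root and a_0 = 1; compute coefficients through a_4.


Write in Frobenius form y'' + (p(x)/x) y' + (q(x)/x^2) y = 0:
  p(x) = -1/2,  q(x) = -3x - 5/2.
Indicial equation: r(r-1) + (-1/2) r + (-5/2) = 0 -> roots r_1 = 5/2, r_2 = -1.
Take r = r_1 = 5/2. Let y(x) = x^r sum_{n>=0} a_n x^n with a_0 = 1.
Substitute y = x^r sum a_n x^n and match x^{r+n}. The recurrence is
  D(n) a_n - 3 a_{n-1} = 0,  where D(n) = (r+n)(r+n-1) + (-1/2)(r+n) + (-5/2).
  a_n = 3 / D(n) * a_{n-1}.
Since the indicial polynomial factors as (r - r_1)(r - r_2), D(n) = (r_1 + n - r_1)(r_1 + n - r_2) = n(n + 7/2).
Evaluating step by step (a_0 = 1):
  n = 1: D(1) = 1(1 + 7/2) = 9/2; numerator = 3(1) = 3; a_1 = (3)/(9/2) = 2/3
  n = 2: D(2) = 2(2 + 7/2) = 11; numerator = 3(2/3) = 2; a_2 = (2)/(11) = 2/11
  n = 3: D(3) = 3(3 + 7/2) = 39/2; numerator = 3(2/11) = 6/11; a_3 = (6/11)/(39/2) = 4/143
  n = 4: D(4) = 4(4 + 7/2) = 30; numerator = 3(4/143) = 12/143; a_4 = (12/143)/(30) = 2/715

r = 5/2; a_0 = 1; a_1 = 2/3; a_2 = 2/11; a_3 = 4/143; a_4 = 2/715
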